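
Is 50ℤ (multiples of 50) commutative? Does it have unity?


50ℤ is a commutative ring under +,× but has no multiplicative identity (1 ∉ 50ℤ); it has no zero divisors, but without unity it is not an integral domain
Commutative: Yes
Integral domain: No
Has unity: No

50ℤ (multiples of 50): Commutative=Yes, Unity=No


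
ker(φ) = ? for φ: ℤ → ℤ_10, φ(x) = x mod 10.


Kernel = preimage of identity
ker(φ) = {x ∈ ℤ : x ≡ 0 (mod 10)} = 10ℤ = {0, ±10, ±20, ...}

ker(φ) = 10ℤ


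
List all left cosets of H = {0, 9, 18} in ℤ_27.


H = {0, 9, 18}, |H| = 3
Number of cosets = |G|/|H| = 27/3 = 9
0 + H = {0, 9, 18}
1 + H = {1, 10, 19}
2 + H = {2, 11, 20}
3 + H = {3, 12, 21}
4 + H = {4, 13, 22}
5 + H = {5, 14, 23}
6 + H = {6, 15, 24}
7 + H = {7, 16, 25}
8 + H = {8, 17, 26}

Cosets: 0+H={0,9,18}; 1+H={1,10,19}; 2+H={2,11,20}; 3+H={3,12,21}; 4+H={4,13,22}; 5+H={5,14,23}; 6+H={6,15,24}; 7+H={7,16,25}; 8+H={8,17,26}


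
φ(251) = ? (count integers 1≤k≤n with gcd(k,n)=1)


Factor n: 251 = 251
φ(n) = n · ∏(1 - 1/p) over distinct primes p | n
φ(251) = 251 · (1 - 1/251) = 250

φ(251) = 250


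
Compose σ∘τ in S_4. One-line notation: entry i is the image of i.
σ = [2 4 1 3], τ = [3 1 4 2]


σ∘τ: apply τ first, then σ
1 →τ 3 →σ 1
2 →τ 1 →σ 2
3 →τ 4 →σ 3
4 →τ 2 →σ 4

σ∘τ = [1 2 3 4]


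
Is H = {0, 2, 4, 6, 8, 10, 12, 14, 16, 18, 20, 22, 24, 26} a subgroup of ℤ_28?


Subgroup test for H = {0, 2, 4, 6, 8, 10, 12, 14, 16, 18, 20, 22, 24, 26} in (ℤ_28, +):
(1) 0 ∈ H? Yes
(2) Closure: for all a,b ∈ H, (a+b) mod 28 ∈ H? Yes
(3) Inverses: for all a ∈ H, -a mod 28 ∈ H? Yes

Yes, H is a subgroup of ℤ_28


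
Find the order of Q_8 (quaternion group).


Q_8 = {±1, ±i, ±j, ±k}
|Q_8| = 8

|Q_8 (quaternion group)| = 8


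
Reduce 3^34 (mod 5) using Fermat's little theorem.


Fermat's little theorem: if p is prime and gcd(a,p)=1, then a^(p-1) ≡ 1 (mod p)
p = 5 is prime, gcd(3,5) = 1
Reduce exponent: 34 mod 4 = 2
So 3^34 ≡ 3^2 (mod 5)
3^2 mod 5 = 4

3^34 ≡ 4 (mod 5)


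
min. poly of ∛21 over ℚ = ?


∛21 satisfies x³ - 21 = 0, irreducible over ℚ (no rational root; 21 is not a perfect cube)

Minimal polynomial: x³ - 21


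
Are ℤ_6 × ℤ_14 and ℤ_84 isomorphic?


Comparing ℤ_6 × ℤ_14 and ℤ_84:
gcd(6,14) = 2 ≠ 1. Max element order in ℤ_6×ℤ_14 is lcm(6,14) = 42 < 84, so it has no element of order 84

No, ℤ_6 × ℤ_14 ≇ ℤ_84


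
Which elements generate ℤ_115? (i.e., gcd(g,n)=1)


g generates ℤ_n iff gcd(g,n) = 1
Prime factors of 115: 5, 23
Generators are g ∈ {1,...,114} not divisible by any of these primes.
Generators: {1, 2, 3, 4, 6, 7, 8, 9, 11, 12, 13, 14, 16, 17, 18, 19, 21, 22, 24, 26, 27, 28, 29, 31, 32, 33, 34, 36, 37, 38, 39, 41, 42, 43, 44, 47, 48, 49, 51, 52, 53, 54, 56, 57, 58, 59, 61, 62, 63, 64, 66, 67, 68, 71, 72, 73, 74, 76, 77, 78, 79, 81, 82, 83, 84, 86, 87, 88, 89, 91, 93, 94, 96, 97, 98, 99, 101, 102, 103, 104, 106, 107, 108, 109, 111, 112, 113, 114}
Number of generators = φ(115) = 88

Generators of ℤ_115 = {1, 2, 3, 4, 6, 7, 8, 9, 11, 12, 13, 14, 16, 17, 18, 19, 21, 22, 24, 26, 27, 28, 29, 31, 32, 33, 34, 36, 37, 38, 39, 41, 42, 43, 44, 47, 48, 49, 51, 52, 53, 54, 56, 57, 58, 59, 61, 62, 63, 64, 66, 67, 68, 71, 72, 73, 74, 76, 77, 78, 79, 81, 82, 83, 84, 86, 87, 88, 89, 91, 93, 94, 96, 97, 98, 99, 101, 102, 103, 104, 106, 107, 108, 109, 111, 112, 113, 114}


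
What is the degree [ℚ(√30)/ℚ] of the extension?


√30 has minimal polynomial x² - 30 (irreducible over ℚ since 30 is squarefree)

[ℚ(√30)/ℚ] = 2


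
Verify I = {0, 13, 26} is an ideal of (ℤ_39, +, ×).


Check ideal conditions for I = {0, 13, 26} in ℤ_39:
(1) I is an additive subgroup? Yes
(2) For r ∈ ℤ_39 and a ∈ I: r·a ∈ I? Yes

Yes, I is an ideal of ℤ_39


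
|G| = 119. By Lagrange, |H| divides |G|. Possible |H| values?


Lagrange's theorem: |H| divides |G|
|G| = 119
Divisors of 119: 1, 7, 17, 119

Possible subgroup orders: {1, 7, 17, 119}


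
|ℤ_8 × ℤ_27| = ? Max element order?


|ℤ_8 × ℤ_27| = 8 × 27 = 216
Max element order = lcm(8,27) = 216
Cyclic? Yes (gcd=1)

|ℤ_8×ℤ_27| = 216, max element order = 216


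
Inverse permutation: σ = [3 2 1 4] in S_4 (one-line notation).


To find σ⁻¹, swap domain and range:
σ(1) = 3 → σ⁻¹(3) = 1
σ(2) = 2 → σ⁻¹(2) = 2
σ(3) = 1 → σ⁻¹(1) = 3
σ(4) = 4 → σ⁻¹(4) = 4

σ⁻¹ = [3 2 1 4]


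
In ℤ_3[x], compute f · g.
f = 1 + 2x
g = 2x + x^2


Expand and collect like terms; reduce coefficients mod 3:
x^0: 1·0 = 0 ≡ 0 (mod 3)
x^1: 1·2 + 2·0 = 2 ≡ 2 (mod 3)
x^2: 1·1 + 2·2 = 5 ≡ 2 (mod 3)
x^3: 2·1 = 2 ≡ 2 (mod 3)
Result: 2x + 2x^2 + 2x^3

f · g = 2x + 2x^2 + 2x^3


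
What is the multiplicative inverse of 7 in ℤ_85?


Use the extended Euclidean algorithm to write 1 = 7·s + 85·t; then s mod 85 is the inverse.
Euclidean algorithm:
  7 = 0·85 + 7
  85 = 12·7 + 1
  7 = 7·1 + 0
gcd(7,85) = 1
Back-substitution gives: 7·(-12) + 85·(1) = 1
So 7⁻¹ ≡ -12 ≡ 73 (mod 85)
Check: 7 × 73 = 511 ≡ 1 (mod 85) ✓

7⁻¹ ≡ 73 (mod 85)


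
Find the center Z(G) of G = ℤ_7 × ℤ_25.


Z(G) = {g ∈ G | gx = xg for all x ∈ G}
Direct product of abelian groups is abelian, so Z(G) = G

Z(ℤ_7 × ℤ_25) = ℤ_7 × ℤ_25


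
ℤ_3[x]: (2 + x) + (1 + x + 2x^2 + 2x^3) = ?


Add coefficients mod 3:
x^0: 2 + 1 = 0 (mod 3)
x^1: 1 + 1 = 2 (mod 3)
x^2: 0 + 2 = 2 (mod 3)
x^3: 0 + 2 = 2 (mod 3)
Result: 2x + 2x^2 + 2x^3

f + g = 2x + 2x^2 + 2x^3


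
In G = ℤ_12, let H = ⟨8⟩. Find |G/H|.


|⟨8⟩| = n / gcd(8, 12) = 12 / 4 = 3
H is normal (ℤ_12 is abelian).
|G/H| = |G| / |H| = 12 / 3 = 4

|G/H| = 4


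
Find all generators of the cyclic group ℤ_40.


g generates ℤ_n iff gcd(g,n) = 1
Prime factors of 40: 2, 5
Generators are g ∈ {1,...,39} not divisible by any of these primes.
Generators: {1, 3, 7, 9, 11, 13, 17, 19, 21, 23, 27, 29, 31, 33, 37, 39}
Number of generators = φ(40) = 16

Generators of ℤ_40 = {1, 3, 7, 9, 11, 13, 17, 19, 21, 23, 27, 29, 31, 33, 37, 39}


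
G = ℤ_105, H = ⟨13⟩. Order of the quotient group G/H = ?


|⟨13⟩| = n / gcd(13, 105) = 105 / 1 = 105
H is normal (ℤ_105 is abelian).
|G/H| = |G| / |H| = 105 / 105 = 1

|G/H| = 1


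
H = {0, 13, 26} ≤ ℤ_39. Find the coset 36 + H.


36 + H = {36 + h (mod 39) : h ∈ H}
36+0=36, 36+13=10, 36+26=23
36 + H = {10, 23, 36} = 10 + H

36 + H = {10, 23, 36}


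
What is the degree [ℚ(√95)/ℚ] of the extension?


√95 has minimal polynomial x² - 95 (irreducible over ℚ since 95 is squarefree)

[ℚ(√95)/ℚ] = 2


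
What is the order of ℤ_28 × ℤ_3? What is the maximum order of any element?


|ℤ_28 × ℤ_3| = 28 × 3 = 84
Max element order = lcm(28,3) = 84
Cyclic? Yes (gcd=1)

|ℤ_28×ℤ_3| = 84, max element order = 84


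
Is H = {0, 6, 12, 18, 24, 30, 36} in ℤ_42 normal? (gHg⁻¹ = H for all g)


H = {0, 6, 12, 18, 24, 30, 36} in ℤ_42
ℤ_42 is abelian; every subgroup of an abelian group is normal

Yes, normal subgroup


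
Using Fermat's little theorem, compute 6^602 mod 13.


Fermat's little theorem: if p is prime and gcd(a,p)=1, then a^(p-1) ≡ 1 (mod p)
p = 13 is prime, gcd(6,13) = 1
Reduce exponent: 602 mod 12 = 2
So 6^602 ≡ 6^2 (mod 13)
6^2 mod 13 = 10

6^602 ≡ 10 (mod 13)


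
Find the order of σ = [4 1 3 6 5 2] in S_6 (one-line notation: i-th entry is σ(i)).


Cycle decomposition: (1 4 6 2)
Cycle lengths: 4
Order = lcm(4) = 4

ord(σ) = 4


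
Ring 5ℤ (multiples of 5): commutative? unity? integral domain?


5ℤ is a commutative ring under +,× but has no multiplicative identity (1 ∉ 5ℤ); it has no zero divisors, but without unity it is not an integral domain
Commutative: Yes
Integral domain: No
Has unity: No

5ℤ (multiples of 5): Commutative=Yes, Unity=No


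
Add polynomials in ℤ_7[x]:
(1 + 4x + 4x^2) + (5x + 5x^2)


Add coefficients mod 7:
x^0: 1 + 0 = 1 (mod 7)
x^1: 4 + 5 = 2 (mod 7)
x^2: 4 + 5 = 2 (mod 7)
Result: 1 + 2x + 2x^2

f + g = 1 + 2x + 2x^2


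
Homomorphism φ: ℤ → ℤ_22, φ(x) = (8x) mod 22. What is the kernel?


Kernel = preimage of identity
ker(φ) = {x ∈ ℤ : 8x ≡ 0 (mod 22)}. gcd(8,22) = 2, so 8x ≡ 0 (mod 22) ⟺ x ≡ 0 (mod 22/2 = 11). Hence ker(φ) = 11ℤ

ker(φ) = 11ℤ


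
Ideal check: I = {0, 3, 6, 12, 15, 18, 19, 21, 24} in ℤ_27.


Check ideal conditions for I = {0, 3, 6, 12, 15, 18, 19, 21, 24} in ℤ_27:
(1) I is an additive subgroup? No
(2) For r ∈ ℤ_27 and a ∈ I: r·a ∈ I? No  [counterexample: r=2, a=18, r·a mod 27 = 9 ∉ I]

No, I is not an ideal of ℤ_27


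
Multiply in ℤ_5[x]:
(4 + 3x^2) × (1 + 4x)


Expand and collect like terms; reduce coefficients mod 5:
x^0: 4·1 = 4 ≡ 4 (mod 5)
x^1: 4·4 + 0·1 = 16 ≡ 1 (mod 5)
x^2: 0·4 + 3·1 = 3 ≡ 3 (mod 5)
x^3: 3·4 = 12 ≡ 2 (mod 5)
Result: 4 + x + 3x^2 + 2x^3

f · g = 4 + x + 3x^2 + 2x^3


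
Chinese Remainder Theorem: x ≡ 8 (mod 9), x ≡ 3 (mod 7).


m₁ = 9, m₂ = 7, gcd = 1, so CRT applies. M = m₁·m₂ = 63
Let M₁ = M/m₁ = 7, M₂ = M/m₂ = 9
Find y₁ ≡ M₁⁻¹ (mod m₁): 7⁻¹ ≡ 4 (mod 9)
Find y₂ ≡ M₂⁻¹ (mod m₂): 9⁻¹ ≡ 4 (mod 7)
x = a₁·M₁·y₁ + a₂·M₂·y₂ = 8·7·4 + 3·9·4 = 332
Reduce mod 63: x ≡ 17
Check: 17 mod 9 = 8 ✓, 17 mod 7 = 3 ✓

x ≡ 17 (mod 63)


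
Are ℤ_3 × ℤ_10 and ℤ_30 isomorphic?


Comparing ℤ_3 × ℤ_10 and ℤ_30:
gcd(3,10) = 1, so ℤ_3 × ℤ_10 ≅ ℤ_30 (CRT)

Yes, ℤ_3 × ℤ_10 ≅ ℤ_30


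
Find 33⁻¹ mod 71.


Use the extended Euclidean algorithm to write 1 = 33·s + 71·t; then s mod 71 is the inverse.
Euclidean algorithm:
  33 = 0·71 + 33
  71 = 2·33 + 5
  33 = 6·5 + 3
  5 = 1·3 + 2
  3 = 1·2 + 1
  2 = 2·1 + 0
gcd(33,71) = 1
Back-substitution gives: 33·(28) + 71·(-13) = 1
So 33⁻¹ ≡ 28 ≡ 28 (mod 71)
Check: 33 × 28 = 924 ≡ 1 (mod 71) ✓

33⁻¹ ≡ 28 (mod 71)


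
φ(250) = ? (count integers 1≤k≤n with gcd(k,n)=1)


Factor n: 250 = 2 × 5^3
φ(n) = n · ∏(1 - 1/p) over distinct primes p | n
φ(250) = 250 · (1 - 1/2) · (1 - 1/5) = 100

φ(250) = 100


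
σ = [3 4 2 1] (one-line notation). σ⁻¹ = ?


To find σ⁻¹, swap domain and range:
σ(1) = 3 → σ⁻¹(3) = 1
σ(2) = 4 → σ⁻¹(4) = 2
σ(3) = 2 → σ⁻¹(2) = 3
σ(4) = 1 → σ⁻¹(1) = 4

σ⁻¹ = [4 3 1 2]


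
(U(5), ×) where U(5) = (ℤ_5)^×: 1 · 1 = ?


Operation: multiplication mod 5
1 · 1 = (a × b) mod 5 with a = 1, b = 1

1 · 1 = 1


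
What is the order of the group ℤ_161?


ℤ_n has n elements.

|ℤ_161| = 161


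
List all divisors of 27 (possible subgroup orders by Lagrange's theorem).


Lagrange's theorem: |H| divides |G|
|G| = 27
Divisors of 27: 1, 3, 9, 27

Possible subgroup orders: {1, 3, 9, 27}


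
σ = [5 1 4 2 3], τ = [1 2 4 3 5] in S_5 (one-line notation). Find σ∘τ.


σ∘τ: apply τ first, then σ
1 →τ 1 →σ 5
2 →τ 2 →σ 1
3 →τ 4 →σ 2
4 →τ 3 →σ 4
5 →τ 5 →σ 3

σ∘τ = [5 1 2 4 3]


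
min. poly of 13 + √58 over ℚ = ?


Let α = 13 + √58. Then α - 13 = √58, so (α - 13)² = 58, giving α² - 26α + 111 = 0. Degree 2 and α ∉ ℚ, so this is the minimal polynomial.

Minimal polynomial: x² - 26x + 111


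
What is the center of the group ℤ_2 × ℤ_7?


Z(G) = {g ∈ G | gx = xg for all x ∈ G}
Direct product of abelian groups is abelian, so Z(G) = G

Z(ℤ_2 × ℤ_7) = ℤ_2 × ℤ_7


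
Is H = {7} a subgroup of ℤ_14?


Subgroup test for H = {7} in (ℤ_14, +):
(1) 0 ∈ H? No
(2) Closure: for all a,b ∈ H, (a+b) mod 14 ∈ H? No  [counterexample: 7 + 7 = 0 ∉ H]
(3) Inverses: for all a ∈ H, -a mod 14 ∈ H? Yes

No, H is not a subgroup of ℤ_14


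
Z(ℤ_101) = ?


Z(G) = {g ∈ G | gx = xg for all x ∈ G}
ℤ_101 is abelian, so Z(G) = G

Z(ℤ_101) = ℤ_101


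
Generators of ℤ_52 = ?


g generates ℤ_n iff gcd(g,n) = 1
Prime factors of 52: 2, 13
Generators are g ∈ {1,...,51} not divisible by any of these primes.
Generators: {1, 3, 5, 7, 9, 11, 15, 17, 19, 21, 23, 25, 27, 29, 31, 33, 35, 37, 41, 43, 45, 47, 49, 51}
Number of generators = φ(52) = 24

Generators of ℤ_52 = {1, 3, 5, 7, 9, 11, 15, 17, 19, 21, 23, 25, 27, 29, 31, 33, 35, 37, 41, 43, 45, 47, 49, 51}


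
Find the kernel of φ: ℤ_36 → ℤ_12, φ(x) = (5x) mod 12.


Kernel = preimage of identity
ker(φ) = {x ∈ ℤ_36 : 5x ≡ 0 (mod 12)}. Since 12 | 36, φ is well-defined. The kernel is the cyclic subgroup ⟨12⟩ of ℤ_36 (order 3), i.e. {0, 12, 24}

ker(φ) = {0, 12, 24}


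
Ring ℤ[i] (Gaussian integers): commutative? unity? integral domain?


ℤ[i] is a commutative integral domain with unity 1 (in fact a Euclidean domain)
Commutative: Yes
Integral domain: Yes
Has unity: Yes

ℤ[i] (Gaussian integers): Commutative=Yes, Unity=Yes


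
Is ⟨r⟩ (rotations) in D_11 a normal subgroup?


H = ⟨r⟩ (rotations) in D_11
The rotation subgroup ⟨r⟩ has index 2 in D_11, so it is normal

Yes, normal subgroup


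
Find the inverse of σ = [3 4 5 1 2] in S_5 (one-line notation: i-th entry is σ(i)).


To find σ⁻¹, swap domain and range:
σ(1) = 3 → σ⁻¹(3) = 1
σ(2) = 4 → σ⁻¹(4) = 2
σ(3) = 5 → σ⁻¹(5) = 3
σ(4) = 1 → σ⁻¹(1) = 4
σ(5) = 2 → σ⁻¹(2) = 5

σ⁻¹ = [4 5 1 2 3]


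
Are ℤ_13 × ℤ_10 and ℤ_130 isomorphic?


Comparing ℤ_13 × ℤ_10 and ℤ_130:
gcd(13,10) = 1, so ℤ_13 × ℤ_10 ≅ ℤ_130 (CRT)

Yes, ℤ_13 × ℤ_10 ≅ ℤ_130


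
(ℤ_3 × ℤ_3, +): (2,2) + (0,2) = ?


Operation: componentwise addition mod (3, 3)
(2,2) + (0,2) = ((a₁+b₁) mod 3, (a₂+b₂) mod 3) with a = (2,2), b = (0,2)

(2,2) + (0,2) = (2,1)


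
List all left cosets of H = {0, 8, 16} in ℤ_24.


H = {0, 8, 16}, |H| = 3
Number of cosets = |G|/|H| = 24/3 = 8
0 + H = {0, 8, 16}
1 + H = {1, 9, 17}
2 + H = {2, 10, 18}
3 + H = {3, 11, 19}
4 + H = {4, 12, 20}
5 + H = {5, 13, 21}
6 + H = {6, 14, 22}
7 + H = {7, 15, 23}

Cosets: 0+H={0,8,16}; 1+H={1,9,17}; 2+H={2,10,18}; 3+H={3,11,19}; 4+H={4,12,20}; 5+H={5,13,21}; 6+H={6,14,22}; 7+H={7,15,23}


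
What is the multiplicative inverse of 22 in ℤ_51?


Use the extended Euclidean algorithm to write 1 = 22·s + 51·t; then s mod 51 is the inverse.
Euclidean algorithm:
  22 = 0·51 + 22
  51 = 2·22 + 7
  22 = 3·7 + 1
  7 = 7·1 + 0
gcd(22,51) = 1
Back-substitution gives: 22·(7) + 51·(-3) = 1
So 22⁻¹ ≡ 7 ≡ 7 (mod 51)
Check: 22 × 7 = 154 ≡ 1 (mod 51) ✓

22⁻¹ ≡ 7 (mod 51)


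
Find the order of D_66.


|D_n| = 2n (n rotations and n reflections)
|D_66| = 2×66 = 132

|D_66| = 132


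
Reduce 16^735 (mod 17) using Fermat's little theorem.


Fermat's little theorem: if p is prime and gcd(a,p)=1, then a^(p-1) ≡ 1 (mod p)
p = 17 is prime, gcd(16,17) = 1
Reduce exponent: 735 mod 16 = 15
So 16^735 ≡ 16^15 (mod 17)
16^15 mod 17 = 16

16^735 ≡ 16 (mod 17)


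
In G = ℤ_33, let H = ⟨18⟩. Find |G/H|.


|⟨18⟩| = n / gcd(18, 33) = 33 / 3 = 11
H is normal (ℤ_33 is abelian).
|G/H| = |G| / |H| = 33 / 11 = 3

|G/H| = 3


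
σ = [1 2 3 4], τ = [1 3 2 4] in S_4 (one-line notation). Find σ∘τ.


σ∘τ: apply τ first, then σ
1 →τ 1 →σ 1
2 →τ 3 →σ 3
3 →τ 2 →σ 2
4 →τ 4 →σ 4

σ∘τ = [1 3 2 4]


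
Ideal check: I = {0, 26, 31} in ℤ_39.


Check ideal conditions for I = {0, 26, 31} in ℤ_39:
(1) I is an additive subgroup? No
(2) For r ∈ ℤ_39 and a ∈ I: r·a ∈ I? No  [counterexample: r=2, a=26, r·a mod 39 = 13 ∉ I]

No, I is not an ideal of ℤ_39


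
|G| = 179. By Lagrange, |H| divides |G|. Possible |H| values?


Lagrange's theorem: |H| divides |G|
|G| = 179
Divisors of 179: 1, 179

Possible subgroup orders: {1, 179}


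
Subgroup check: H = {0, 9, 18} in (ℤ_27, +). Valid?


Subgroup test for H = {0, 9, 18} in (ℤ_27, +):
(1) 0 ∈ H? Yes
(2) Closure: for all a,b ∈ H, (a+b) mod 27 ∈ H? Yes
(3) Inverses: for all a ∈ H, -a mod 27 ∈ H? Yes

Yes, H is a subgroup of ℤ_27


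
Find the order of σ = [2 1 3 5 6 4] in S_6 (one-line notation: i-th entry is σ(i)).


Cycle decomposition: (1 2) (4 5 6)
Cycle lengths: 2, 3
Order = lcm(2, 3) = 6

ord(σ) = 6


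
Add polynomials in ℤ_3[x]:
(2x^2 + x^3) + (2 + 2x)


Add coefficients mod 3:
x^0: 0 + 2 = 2 (mod 3)
x^1: 0 + 2 = 2 (mod 3)
x^2: 2 + 0 = 2 (mod 3)
x^3: 1 + 0 = 1 (mod 3)
Result: 2 + 2x + 2x^2 + x^3

f + g = 2 + 2x + 2x^2 + x^3


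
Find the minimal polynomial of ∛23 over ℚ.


∛23 satisfies x³ - 23 = 0, irreducible over ℚ (no rational root; 23 is not a perfect cube)

Minimal polynomial: x³ - 23


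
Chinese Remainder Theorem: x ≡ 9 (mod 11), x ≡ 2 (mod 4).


m₁ = 11, m₂ = 4, gcd = 1, so CRT applies. M = m₁·m₂ = 44
Let M₁ = M/m₁ = 4, M₂ = M/m₂ = 11
Find y₁ ≡ M₁⁻¹ (mod m₁): 4⁻¹ ≡ 3 (mod 11)
Find y₂ ≡ M₂⁻¹ (mod m₂): 11⁻¹ ≡ 3 (mod 4)
x = a₁·M₁·y₁ + a₂·M₂·y₂ = 9·4·3 + 2·11·3 = 174
Reduce mod 44: x ≡ 42
Check: 42 mod 11 = 9 ✓, 42 mod 4 = 2 ✓

x ≡ 42 (mod 44)


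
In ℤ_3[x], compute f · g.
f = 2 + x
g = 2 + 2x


Expand and collect like terms; reduce coefficients mod 3:
x^0: 2·2 = 4 ≡ 1 (mod 3)
x^1: 2·2 + 1·2 = 6 ≡ 0 (mod 3)
x^2: 1·2 = 2 ≡ 2 (mod 3)
Result: 1 + 2x^2

f · g = 1 + 2x^2


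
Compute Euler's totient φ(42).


Factor n: 42 = 2 × 3 × 7
φ(n) = n · ∏(1 - 1/p) over distinct primes p | n
φ(42) = 42 · (1 - 1/2) · (1 - 1/3) · (1 - 1/7) = 12

φ(42) = 12


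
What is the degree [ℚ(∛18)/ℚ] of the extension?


∛18 has minimal polynomial x³ - 18 (irreducible over ℚ since 18 is not a perfect cube)

[ℚ(∛18)/ℚ] = 3


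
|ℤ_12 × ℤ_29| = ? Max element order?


|ℤ_12 × ℤ_29| = 12 × 29 = 348
Max element order = lcm(12,29) = 348
Cyclic? Yes (gcd=1)

|ℤ_12×ℤ_29| = 348, max element order = 348


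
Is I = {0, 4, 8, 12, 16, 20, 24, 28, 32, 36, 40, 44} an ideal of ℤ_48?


Check ideal conditions for I = {0, 4, 8, 12, 16, 20, 24, 28, 32, 36, 40, 44} in ℤ_48:
(1) I is an additive subgroup? Yes
(2) For r ∈ ℤ_48 and a ∈ I: r·a ∈ I? Yes

Yes, I is an ideal of ℤ_48


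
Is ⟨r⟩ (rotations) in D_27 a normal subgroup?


H = ⟨r⟩ (rotations) in D_27
The rotation subgroup ⟨r⟩ has index 2 in D_27, so it is normal

Yes, normal subgroup


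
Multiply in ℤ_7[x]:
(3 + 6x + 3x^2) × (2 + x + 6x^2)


Expand and collect like terms; reduce coefficients mod 7:
x^0: 3·2 = 6 ≡ 6 (mod 7)
x^1: 3·1 + 6·2 = 15 ≡ 1 (mod 7)
x^2: 3·6 + 6·1 + 3·2 = 30 ≡ 2 (mod 7)
x^3: 6·6 + 3·1 = 39 ≡ 4 (mod 7)
x^4: 3·6 = 18 ≡ 4 (mod 7)
Result: 6 + x + 2x^2 + 4x^3 + 4x^4

f · g = 6 + x + 2x^2 + 4x^3 + 4x^4


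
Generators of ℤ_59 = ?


g generates ℤ_n iff gcd(g,n) = 1
Prime factors of 59: 59
Generators are g ∈ {1,...,58} not divisible by any of these primes.
Generators: {1, 2, 3, 4, 5, 6, 7, 8, 9, 10, 11, 12, 13, 14, 15, 16, 17, 18, 19, 20, 21, 22, 23, 24, 25, 26, 27, 28, 29, 30, 31, 32, 33, 34, 35, 36, 37, 38, 39, 40, 41, 42, 43, 44, 45, 46, 47, 48, 49, 50, 51, 52, 53, 54, 55, 56, 57, 58}
Number of generators = φ(59) = 58

Generators of ℤ_59 = {1, 2, 3, 4, 5, 6, 7, 8, 9, 10, 11, 12, 13, 14, 15, 16, 17, 18, 19, 20, 21, 22, 23, 24, 25, 26, 27, 28, 29, 30, 31, 32, 33, 34, 35, 36, 37, 38, 39, 40, 41, 42, 43, 44, 45, 46, 47, 48, 49, 50, 51, 52, 53, 54, 55, 56, 57, 58}


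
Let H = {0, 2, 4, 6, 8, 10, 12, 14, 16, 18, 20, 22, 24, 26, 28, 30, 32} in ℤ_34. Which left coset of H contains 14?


14 + H = {14 + h (mod 34) : h ∈ H}
14+0=14, 14+2=16, 14+4=18, 14+6=20, 14+8=22, 14+10=24, 14+12=26, 14+14=28, 14+16=30, 14+18=32, 14+20=0, 14+22=2, 14+24=4, 14+26=6, 14+28=8, 14+30=10, 14+32=12
14 + H = {0, 2, 4, 6, 8, 10, 12, 14, 16, 18, 20, 22, 24, 26, 28, 30, 32} = 0 + H

14 + H = {0, 2, 4, 6, 8, 10, 12, 14, 16, 18, 20, 22, 24, 26, 28, 30, 32}


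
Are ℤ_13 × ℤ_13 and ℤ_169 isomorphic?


Comparing ℤ_13 × ℤ_13 and ℤ_169:
gcd(13,13) = 13 ≠ 1. Max element order in ℤ_13×ℤ_13 is lcm(13,13) = 13 < 169, so it has no element of order 169

No, ℤ_13 × ℤ_13 ≇ ℤ_169


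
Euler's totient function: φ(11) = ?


φ(n) = count of k ∈ {1,...,n} with gcd(k,n)=1
Coprimes to 11: {1, 2, 3, 4, 5, 6, 7, 8, 9, 10}
Count: 10

φ(11) = 10


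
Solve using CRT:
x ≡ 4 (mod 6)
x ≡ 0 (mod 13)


m₁ = 6, m₂ = 13, gcd = 1, so CRT applies. M = m₁·m₂ = 78
Let M₁ = M/m₁ = 13, M₂ = M/m₂ = 6
Find y₁ ≡ M₁⁻¹ (mod m₁): 13⁻¹ ≡ 1 (mod 6)
Find y₂ ≡ M₂⁻¹ (mod m₂): 6⁻¹ ≡ 11 (mod 13)
x = a₁·M₁·y₁ + a₂·M₂·y₂ = 4·13·1 + 0·6·11 = 52
Reduce mod 78: x ≡ 52
Check: 52 mod 6 = 4 ✓, 52 mod 13 = 0 ✓

x ≡ 52 (mod 78)


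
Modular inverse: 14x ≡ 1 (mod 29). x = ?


Use the extended Euclidean algorithm to write 1 = 14·s + 29·t; then s mod 29 is the inverse.
Euclidean algorithm:
  14 = 0·29 + 14
  29 = 2·14 + 1
  14 = 14·1 + 0
gcd(14,29) = 1
Back-substitution gives: 14·(-2) + 29·(1) = 1
So 14⁻¹ ≡ -2 ≡ 27 (mod 29)
Check: 14 × 27 = 378 ≡ 1 (mod 29) ✓

14⁻¹ ≡ 27 (mod 29)


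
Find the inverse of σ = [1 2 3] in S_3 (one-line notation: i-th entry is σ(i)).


To find σ⁻¹, swap domain and range:
σ(1) = 1 → σ⁻¹(1) = 1
σ(2) = 2 → σ⁻¹(2) = 2
σ(3) = 3 → σ⁻¹(3) = 3

σ⁻¹ = [1 2 3]


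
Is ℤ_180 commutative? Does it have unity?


ℤ_180 is a commutative ring with unity 1; 180 = 2×90 is composite, so 2·90 ≡ 0 gives zero divisors (not an integral domain)
Commutative: Yes
Integral domain: No
Has unity: Yes

ℤ_180: Commutative=Yes, Unity=Yes


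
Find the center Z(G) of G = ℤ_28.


Z(G) = {g ∈ G | gx = xg for all x ∈ G}
ℤ_28 is abelian, so Z(G) = G

Z(ℤ_28) = ℤ_28


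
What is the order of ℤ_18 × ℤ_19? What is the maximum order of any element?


|ℤ_18 × ℤ_19| = 18 × 19 = 342
Max element order = lcm(18,19) = 342
Cyclic? Yes (gcd=1)

|ℤ_18×ℤ_19| = 342, max element order = 342


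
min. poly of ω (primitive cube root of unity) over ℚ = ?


ω satisfies x² + x + 1 = 0 (the cyclotomic polynomial Φ₃)

Minimal polynomial: x² + x + 1


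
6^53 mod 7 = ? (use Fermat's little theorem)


Fermat's little theorem: if p is prime and gcd(a,p)=1, then a^(p-1) ≡ 1 (mod p)
p = 7 is prime, gcd(6,7) = 1
Reduce exponent: 53 mod 6 = 5
So 6^53 ≡ 6^5 (mod 7)
6^5 mod 7 = 6

6^53 ≡ 6 (mod 7)


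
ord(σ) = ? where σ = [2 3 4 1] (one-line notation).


Cycle decomposition: (1 2 3 4)
Cycle lengths: 4
Order = lcm(4) = 4

ord(σ) = 4


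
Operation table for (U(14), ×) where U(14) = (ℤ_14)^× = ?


Elements: {1, 3, 5, 9, 11, 13}
Operation: multiplication mod 14
Entry (a, b) = (a × b) mod 14

Cayley table:
   |  1 |  3 |  5 |  9 | 11 | 13
 1 |  1 |  3 |  5 |  9 | 11 | 13
 3 |  3 |  9 |  1 | 13 |  5 | 11
 5 |  5 |  1 | 11 |  3 | 13 |  9
 9 |  9 | 13 |  3 | 11 |  1 |  5
11 | 11 |  5 | 13 |  1 |  9 |  3
13 | 13 | 11 |  9 |  5 |  3 |  1


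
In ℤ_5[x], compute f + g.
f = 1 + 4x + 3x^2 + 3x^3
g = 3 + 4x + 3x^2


Add coefficients mod 5:
x^0: 1 + 3 = 4 (mod 5)
x^1: 4 + 4 = 3 (mod 5)
x^2: 3 + 3 = 1 (mod 5)
x^3: 3 + 0 = 3 (mod 5)
Result: 4 + 3x + x^2 + 3x^3

f + g = 4 + 3x + x^2 + 3x^3


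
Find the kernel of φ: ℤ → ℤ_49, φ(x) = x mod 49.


Kernel = preimage of identity
ker(φ) = {x ∈ ℤ : x ≡ 0 (mod 49)} = 49ℤ = {0, ±49, ±98, ...}

ker(φ) = 49ℤ


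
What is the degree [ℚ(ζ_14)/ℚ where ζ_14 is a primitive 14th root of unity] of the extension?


[ℚ(ζ_n):ℚ] = deg Φ_n(x) = φ(n). Here φ(14) = 6

[ℚ(ζ_14)/ℚ where ζ_14 is a primitive 14th root of unity] = 6


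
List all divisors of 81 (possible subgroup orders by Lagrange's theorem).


Lagrange's theorem: |H| divides |G|
|G| = 81
Divisors of 81: 1, 3, 9, 27, 81

Possible subgroup orders: {1, 3, 9, 27, 81}


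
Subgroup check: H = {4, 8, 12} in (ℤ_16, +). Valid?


Subgroup test for H = {4, 8, 12} in (ℤ_16, +):
(1) 0 ∈ H? No
(2) Closure: for all a,b ∈ H, (a+b) mod 16 ∈ H? No  [counterexample: 4 + 12 = 0 ∉ H]
(3) Inverses: for all a ∈ H, -a mod 16 ∈ H? Yes

No, H is not a subgroup of ℤ_16


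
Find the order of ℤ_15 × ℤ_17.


|A × B| = |A| · |B|
|ℤ_15 × ℤ_17| = 15 × 17 = 255

|ℤ_15 × ℤ_17| = 255


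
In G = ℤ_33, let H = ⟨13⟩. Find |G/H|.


|⟨13⟩| = n / gcd(13, 33) = 33 / 1 = 33
H is normal (ℤ_33 is abelian).
|G/H| = |G| / |H| = 33 / 33 = 1

|G/H| = 1


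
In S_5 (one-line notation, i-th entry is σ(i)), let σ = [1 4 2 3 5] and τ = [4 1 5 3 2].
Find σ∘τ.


σ∘τ: apply τ first, then σ
1 →τ 4 →σ 3
2 →τ 1 →σ 1
3 →τ 5 →σ 5
4 →τ 3 →σ 2
5 →τ 2 →σ 4

σ∘τ = [3 1 5 2 4]


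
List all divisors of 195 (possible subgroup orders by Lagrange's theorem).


Lagrange's theorem: |H| divides |G|
|G| = 195
Divisors of 195: 1, 3, 5, 13, 15, 39, 65, 195

Possible subgroup orders: {1, 3, 5, 13, 15, 39, 65, 195}


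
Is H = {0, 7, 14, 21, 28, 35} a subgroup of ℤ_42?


Subgroup test for H = {0, 7, 14, 21, 28, 35} in (ℤ_42, +):
(1) 0 ∈ H? Yes
(2) Closure: for all a,b ∈ H, (a+b) mod 42 ∈ H? Yes
(3) Inverses: for all a ∈ H, -a mod 42 ∈ H? Yes

Yes, H is a subgroup of ℤ_42


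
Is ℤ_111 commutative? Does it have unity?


ℤ_111 is a commutative ring with unity 1; 111 = 3×37 is composite, so 3·37 ≡ 0 gives zero divisors (not an integral domain)
Commutative: Yes
Integral domain: No
Has unity: Yes

ℤ_111: Commutative=Yes, Unity=Yes


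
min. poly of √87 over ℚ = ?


√87 satisfies x² - 87 = 0, irreducible over ℚ since 87 is squarefree

Minimal polynomial: x² - 87


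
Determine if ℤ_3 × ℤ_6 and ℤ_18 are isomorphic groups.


Comparing ℤ_3 × ℤ_6 and ℤ_18:
gcd(3,6) = 3 ≠ 1. Max element order in ℤ_3×ℤ_6 is lcm(3,6) = 6 < 18, so it has no element of order 18

No, ℤ_3 × ℤ_6 ≇ ℤ_18


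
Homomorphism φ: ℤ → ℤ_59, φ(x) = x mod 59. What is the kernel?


Kernel = preimage of identity
ker(φ) = {x ∈ ℤ : x ≡ 0 (mod 59)} = 59ℤ = {0, ±59, ±118, ...}

ker(φ) = 59ℤ


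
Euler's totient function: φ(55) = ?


Factor n: 55 = 5 × 11
φ(n) = n · ∏(1 - 1/p) over distinct primes p | n
φ(55) = 55 · (1 - 1/5) · (1 - 1/11) = 40

φ(55) = 40


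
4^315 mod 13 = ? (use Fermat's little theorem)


Fermat's little theorem: if p is prime and gcd(a,p)=1, then a^(p-1) ≡ 1 (mod p)
p = 13 is prime, gcd(4,13) = 1
Reduce exponent: 315 mod 12 = 3
So 4^315 ≡ 4^3 (mod 13)
4^3 mod 13 = 12

4^315 ≡ 12 (mod 13)


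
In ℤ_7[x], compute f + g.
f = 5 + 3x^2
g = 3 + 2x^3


Add coefficients mod 7:
x^0: 5 + 3 = 1 (mod 7)
x^1: 0 + 0 = 0 (mod 7)
x^2: 3 + 0 = 3 (mod 7)
x^3: 0 + 2 = 2 (mod 7)
Result: 1 + 3x^2 + 2x^3

f + g = 1 + 3x^2 + 2x^3


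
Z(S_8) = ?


Z(G) = {g ∈ G | gx = xg for all x ∈ G}
S_n is non-abelian for n ≥ 3; Z(S_8) is trivial

Z(S_8) = {e}


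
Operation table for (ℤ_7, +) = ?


Elements: {0, 1, 2, 3, 4, 5, 6}
Operation: addition mod 7
Entry (a, b) = (a + b) mod 7

Cayley table:
  | 0 | 1 | 2 | 3 | 4 | 5 | 6
0 | 0 | 1 | 2 | 3 | 4 | 5 | 6
1 | 1 | 2 | 3 | 4 | 5 | 6 | 0
2 | 2 | 3 | 4 | 5 | 6 | 0 | 1
3 | 3 | 4 | 5 | 6 | 0 | 1 | 2
4 | 4 | 5 | 6 | 0 | 1 | 2 | 3
5 | 5 | 6 | 0 | 1 | 2 | 3 | 4
6 | 6 | 0 | 1 | 2 | 3 | 4 | 5


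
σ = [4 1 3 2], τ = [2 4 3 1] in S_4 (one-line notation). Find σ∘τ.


σ∘τ: apply τ first, then σ
1 →τ 2 →σ 1
2 →τ 4 →σ 2
3 →τ 3 →σ 3
4 →τ 1 →σ 4

σ∘τ = [1 2 3 4]


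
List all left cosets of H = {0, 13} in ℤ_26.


H = {0, 13}, |H| = 2
Number of cosets = |G|/|H| = 26/2 = 13
0 + H = {0, 13}
1 + H = {1, 14}
2 + H = {2, 15}
3 + H = {3, 16}
4 + H = {4, 17}
5 + H = {5, 18}
6 + H = {6, 19}
7 + H = {7, 20}
8 + H = {8, 21}
9 + H = {9, 22}
10 + H = {10, 23}
11 + H = {11, 24}
12 + H = {12, 25}

Cosets: 0+H={0,13}; 1+H={1,14}; 2+H={2,15}; 3+H={3,16}; 4+H={4,17}; 5+H={5,18}; 6+H={6,19}; 7+H={7,20}; 8+H={8,21}; 9+H={9,22}; 10+H={10,23}; 11+H={11,24}; 12+H={12,25}


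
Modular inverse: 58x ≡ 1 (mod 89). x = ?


Use the extended Euclidean algorithm to write 1 = 58·s + 89·t; then s mod 89 is the inverse.
Euclidean algorithm:
  58 = 0·89 + 58
  89 = 1·58 + 31
  58 = 1·31 + 27
  31 = 1·27 + 4
  27 = 6·4 + 3
  4 = 1·3 + 1
  3 = 3·1 + 0
gcd(58,89) = 1
Back-substitution gives: 58·(-23) + 89·(15) = 1
So 58⁻¹ ≡ -23 ≡ 66 (mod 89)
Check: 58 × 66 = 3828 ≡ 1 (mod 89) ✓

58⁻¹ ≡ 66 (mod 89)


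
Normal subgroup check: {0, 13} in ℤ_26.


H = {0, 13} in ℤ_26
ℤ_26 is abelian; every subgroup of an abelian group is normal

Yes, normal subgroup


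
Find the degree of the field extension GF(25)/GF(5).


GF(25) = GF(5^2), so the extension degree is 2

[GF(25)/GF(5)] = 2


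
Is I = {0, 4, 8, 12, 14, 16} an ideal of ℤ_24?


Check ideal conditions for I = {0, 4, 8, 12, 14, 16} in ℤ_24:
(1) I is an additive subgroup? No
(2) For r ∈ ℤ_24 and a ∈ I: r·a ∈ I? No  [counterexample: r=3, a=14, r·a mod 24 = 18 ∉ I]

No, I is not an ideal of ℤ_24


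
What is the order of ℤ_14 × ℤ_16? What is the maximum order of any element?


|ℤ_14 × ℤ_16| = 14 × 16 = 224
Max element order = lcm(14,16) = 112
Cyclic? No (gcd=2)

|ℤ_14×ℤ_16| = 224, max element order = 112


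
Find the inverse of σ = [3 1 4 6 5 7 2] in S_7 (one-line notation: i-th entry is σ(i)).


To find σ⁻¹, swap domain and range:
σ(1) = 3 → σ⁻¹(3) = 1
σ(2) = 1 → σ⁻¹(1) = 2
σ(3) = 4 → σ⁻¹(4) = 3
σ(4) = 6 → σ⁻¹(6) = 4
σ(5) = 5 → σ⁻¹(5) = 5
σ(6) = 7 → σ⁻¹(7) = 6
σ(7) = 2 → σ⁻¹(2) = 7

σ⁻¹ = [2 7 1 3 5 4 6]


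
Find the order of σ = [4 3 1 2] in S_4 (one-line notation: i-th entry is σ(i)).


Cycle decomposition: (1 4 2 3)
Cycle lengths: 4
Order = lcm(4) = 4

ord(σ) = 4


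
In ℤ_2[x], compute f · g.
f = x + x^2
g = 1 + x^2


Expand and collect like terms; reduce coefficients mod 2:
x^0: 0·1 = 0 ≡ 0 (mod 2)
x^1: 0·0 + 1·1 = 1 ≡ 1 (mod 2)
x^2: 0·1 + 1·0 + 1·1 = 1 ≡ 1 (mod 2)
x^3: 1·1 + 1·0 = 1 ≡ 1 (mod 2)
x^4: 1·1 = 1 ≡ 1 (mod 2)
Result: x + x^2 + x^3 + x^4

f · g = x + x^2 + x^3 + x^4


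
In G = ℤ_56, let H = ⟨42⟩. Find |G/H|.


|⟨42⟩| = n / gcd(42, 56) = 56 / 14 = 4
H is normal (ℤ_56 is abelian).
|G/H| = |G| / |H| = 56 / 4 = 14

|G/H| = 14


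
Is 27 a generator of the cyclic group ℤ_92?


g generates ℤ_n iff gcd(g, n) = 1
gcd(27, 92) = 1
Since gcd = 1, 27 is a generator.

Yes, 27 generates ℤ_92


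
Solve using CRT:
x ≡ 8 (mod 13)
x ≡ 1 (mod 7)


m₁ = 13, m₂ = 7, gcd = 1, so CRT applies. M = m₁·m₂ = 91
Let M₁ = M/m₁ = 7, M₂ = M/m₂ = 13
Find y₁ ≡ M₁⁻¹ (mod m₁): 7⁻¹ ≡ 2 (mod 13)
Find y₂ ≡ M₂⁻¹ (mod m₂): 13⁻¹ ≡ 6 (mod 7)
x = a₁·M₁·y₁ + a₂·M₂·y₂ = 8·7·2 + 1·13·6 = 190
Reduce mod 91: x ≡ 8
Check: 8 mod 13 = 8 ✓, 8 mod 7 = 1 ✓

x ≡ 8 (mod 91)


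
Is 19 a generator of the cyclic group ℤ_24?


g generates ℤ_n iff gcd(g, n) = 1
gcd(19, 24) = 1
Since gcd = 1, 19 is a generator.

Yes, 19 generates ℤ_24


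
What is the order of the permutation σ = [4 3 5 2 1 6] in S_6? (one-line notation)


Cycle decomposition: (1 4 2 3 5)
Cycle lengths: 5
Order = lcm(5) = 5

ord(σ) = 5


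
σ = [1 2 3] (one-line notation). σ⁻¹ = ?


To find σ⁻¹, swap domain and range:
σ(1) = 1 → σ⁻¹(1) = 1
σ(2) = 2 → σ⁻¹(2) = 2
σ(3) = 3 → σ⁻¹(3) = 3

σ⁻¹ = [1 2 3]


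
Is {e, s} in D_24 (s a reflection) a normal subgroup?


H = {e, s} in D_24 (s a reflection)
r·s·r⁻¹ = sr⁻² ≠ s for n ≥ 3, so {e, s} is not closed under conjugation

No, not a normal subgroup


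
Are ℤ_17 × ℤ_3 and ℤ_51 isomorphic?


Comparing ℤ_17 × ℤ_3 and ℤ_51:
gcd(17,3) = 1, so ℤ_17 × ℤ_3 ≅ ℤ_51 (CRT)

Yes, ℤ_17 × ℤ_3 ≅ ℤ_51


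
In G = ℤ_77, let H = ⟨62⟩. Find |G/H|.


|⟨62⟩| = n / gcd(62, 77) = 77 / 1 = 77
H is normal (ℤ_77 is abelian).
|G/H| = |G| / |H| = 77 / 77 = 1

|G/H| = 1


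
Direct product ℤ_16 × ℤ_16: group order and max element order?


|ℤ_16 × ℤ_16| = 16 × 16 = 256
Max element order = lcm(16,16) = 16
Cyclic? No (gcd=16)

|ℤ_16×ℤ_16| = 256, max element order = 16


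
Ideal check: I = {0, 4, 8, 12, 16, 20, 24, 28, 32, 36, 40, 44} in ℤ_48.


Check ideal conditions for I = {0, 4, 8, 12, 16, 20, 24, 28, 32, 36, 40, 44} in ℤ_48:
(1) I is an additive subgroup? Yes
(2) For r ∈ ℤ_48 and a ∈ I: r·a ∈ I? Yes

Yes, I is an ideal of ℤ_48


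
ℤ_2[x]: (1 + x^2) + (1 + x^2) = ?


Add coefficients mod 2:
x^0: 1 + 1 = 0 (mod 2)
x^1: 0 + 0 = 0 (mod 2)
x^2: 1 + 1 = 0 (mod 2)
Result: 0

f + g = 0


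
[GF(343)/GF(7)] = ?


GF(343) = GF(7^3), so the extension degree is 3

[GF(343)/GF(7)] = 3


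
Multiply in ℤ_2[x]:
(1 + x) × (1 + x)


Expand and collect like terms; reduce coefficients mod 2:
x^0: 1·1 = 1 ≡ 1 (mod 2)
x^1: 1·1 + 1·1 = 2 ≡ 0 (mod 2)
x^2: 1·1 = 1 ≡ 1 (mod 2)
Result: 1 + x^2

f · g = 1 + x^2


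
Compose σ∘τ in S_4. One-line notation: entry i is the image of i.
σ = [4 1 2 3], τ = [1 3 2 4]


σ∘τ: apply τ first, then σ
1 →τ 1 →σ 4
2 →τ 3 →σ 2
3 →τ 2 →σ 1
4 →τ 4 →σ 3

σ∘τ = [4 2 1 3]


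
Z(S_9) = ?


Z(G) = {g ∈ G | gx = xg for all x ∈ G}
S_n is non-abelian for n ≥ 3; Z(S_9) is trivial

Z(S_9) = {e}


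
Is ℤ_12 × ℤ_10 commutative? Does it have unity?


Direct product ring; commutative with unity (1,1); but (1,0)·(0,1) = (0,0) gives zero divisors, so not an integral domain
Commutative: Yes
Integral domain: No
Has unity: Yes

ℤ_12 × ℤ_10: Commutative=Yes, Unity=Yes


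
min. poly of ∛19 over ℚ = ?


∛19 satisfies x³ - 19 = 0, irreducible over ℚ (no rational root; 19 is not a perfect cube)

Minimal polynomial: x³ - 19


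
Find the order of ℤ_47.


ℤ_n has n elements.

|ℤ_47| = 47


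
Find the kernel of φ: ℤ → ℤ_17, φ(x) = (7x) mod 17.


Kernel = preimage of identity
ker(φ) = {x ∈ ℤ : 7x ≡ 0 (mod 17)}. gcd(7,17) = 1, so 7x ≡ 0 (mod 17) ⟺ x ≡ 0 (mod 17/1 = 17). Hence ker(φ) = 17ℤ

ker(φ) = 17ℤ


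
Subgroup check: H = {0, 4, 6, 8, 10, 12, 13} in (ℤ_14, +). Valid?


Subgroup test for H = {0, 4, 6, 8, 10, 12, 13} in (ℤ_14, +):
(1) 0 ∈ H? Yes
(2) Closure: for all a,b ∈ H, (a+b) mod 14 ∈ H? No  [counterexample: 4 + 12 = 2 ∉ H]
(3) Inverses: for all a ∈ H, -a mod 14 ∈ H? No

No, H is not a subgroup of ℤ_14


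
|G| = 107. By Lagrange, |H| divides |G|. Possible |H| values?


Lagrange's theorem: |H| divides |G|
|G| = 107
Divisors of 107: 1, 107

Possible subgroup orders: {1, 107}


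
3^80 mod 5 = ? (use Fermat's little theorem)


Fermat's little theorem: if p is prime and gcd(a,p)=1, then a^(p-1) ≡ 1 (mod p)
p = 5 is prime, gcd(3,5) = 1
Reduce exponent: 80 mod 4 = 0
So 3^80 ≡ 3^0 (mod 5)
3^0 = 1

3^80 ≡ 1 (mod 5)


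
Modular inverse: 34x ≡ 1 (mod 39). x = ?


Use the extended Euclidean algorithm to write 1 = 34·s + 39·t; then s mod 39 is the inverse.
Euclidean algorithm:
  34 = 0·39 + 34
  39 = 1·34 + 5
  34 = 6·5 + 4
  5 = 1·4 + 1
  4 = 4·1 + 0
gcd(34,39) = 1
Back-substitution gives: 34·(-8) + 39·(7) = 1
So 34⁻¹ ≡ -8 ≡ 31 (mod 39)
Check: 34 × 31 = 1054 ≡ 1 (mod 39) ✓

34⁻¹ ≡ 31 (mod 39)


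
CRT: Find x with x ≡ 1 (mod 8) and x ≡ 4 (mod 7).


m₁ = 8, m₂ = 7, gcd = 1, so CRT applies. M = m₁·m₂ = 56
Let M₁ = M/m₁ = 7, M₂ = M/m₂ = 8
Find y₁ ≡ M₁⁻¹ (mod m₁): 7⁻¹ ≡ 7 (mod 8)
Find y₂ ≡ M₂⁻¹ (mod m₂): 8⁻¹ ≡ 1 (mod 7)
x = a₁·M₁·y₁ + a₂·M₂·y₂ = 1·7·7 + 4·8·1 = 81
Reduce mod 56: x ≡ 25
Check: 25 mod 8 = 1 ✓, 25 mod 7 = 4 ✓

x ≡ 25 (mod 56)


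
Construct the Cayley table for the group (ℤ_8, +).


Elements: {0, 1, 2, 3, 4, 5, 6, 7}
Operation: addition mod 8
Entry (a, b) = (a + b) mod 8

Cayley table:
  | 0 | 1 | 2 | 3 | 4 | 5 | 6 | 7
0 | 0 | 1 | 2 | 3 | 4 | 5 | 6 | 7
1 | 1 | 2 | 3 | 4 | 5 | 6 | 7 | 0
2 | 2 | 3 | 4 | 5 | 6 | 7 | 0 | 1
3 | 3 | 4 | 5 | 6 | 7 | 0 | 1 | 2
4 | 4 | 5 | 6 | 7 | 0 | 1 | 2 | 3
5 | 5 | 6 | 7 | 0 | 1 | 2 | 3 | 4
6 | 6 | 7 | 0 | 1 | 2 | 3 | 4 | 5
7 | 7 | 0 | 1 | 2 | 3 | 4 | 5 | 6


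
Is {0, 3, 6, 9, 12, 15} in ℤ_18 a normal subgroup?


H = {0, 3, 6, 9, 12, 15} in ℤ_18
ℤ_18 is abelian; every subgroup of an abelian group is normal

Yes, normal subgroup


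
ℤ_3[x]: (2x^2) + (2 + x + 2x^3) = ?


Add coefficients mod 3:
x^0: 0 + 2 = 2 (mod 3)
x^1: 0 + 1 = 1 (mod 3)
x^2: 2 + 0 = 2 (mod 3)
x^3: 0 + 2 = 2 (mod 3)
Result: 2 + x + 2x^2 + 2x^3

f + g = 2 + x + 2x^2 + 2x^3


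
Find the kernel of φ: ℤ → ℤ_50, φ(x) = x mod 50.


Kernel = preimage of identity
ker(φ) = {x ∈ ℤ : x ≡ 0 (mod 50)} = 50ℤ = {0, ±50, ±100, ...}

ker(φ) = 50ℤ


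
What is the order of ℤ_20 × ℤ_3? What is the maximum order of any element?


|ℤ_20 × ℤ_3| = 20 × 3 = 60
Max element order = lcm(20,3) = 60
Cyclic? Yes (gcd=1)

|ℤ_20×ℤ_3| = 60, max element order = 60


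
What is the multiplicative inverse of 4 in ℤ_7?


Use the extended Euclidean algorithm to write 1 = 4·s + 7·t; then s mod 7 is the inverse.
Euclidean algorithm:
  4 = 0·7 + 4
  7 = 1·4 + 3
  4 = 1·3 + 1
  3 = 3·1 + 0
gcd(4,7) = 1
Back-substitution gives: 4·(2) + 7·(-1) = 1
So 4⁻¹ ≡ 2 ≡ 2 (mod 7)
Check: 4 × 2 = 8 ≡ 1 (mod 7) ✓

4⁻¹ ≡ 2 (mod 7)


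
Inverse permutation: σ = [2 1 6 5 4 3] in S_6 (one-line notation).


To find σ⁻¹, swap domain and range:
σ(1) = 2 → σ⁻¹(2) = 1
σ(2) = 1 → σ⁻¹(1) = 2
σ(3) = 6 → σ⁻¹(6) = 3
σ(4) = 5 → σ⁻¹(5) = 4
σ(5) = 4 → σ⁻¹(4) = 5
σ(6) = 3 → σ⁻¹(3) = 6

σ⁻¹ = [2 1 6 5 4 3]


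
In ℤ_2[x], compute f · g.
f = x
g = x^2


Expand and collect like terms; reduce coefficients mod 2:
x^0: 0·0 = 0 ≡ 0 (mod 2)
x^1: 0·0 + 1·0 = 0 ≡ 0 (mod 2)
x^2: 0·1 + 1·0 = 0 ≡ 0 (mod 2)
x^3: 1·1 = 1 ≡ 1 (mod 2)
Result: x^3

f · g = x^3


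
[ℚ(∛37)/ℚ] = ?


∛37 has minimal polynomial x³ - 37 (irreducible over ℚ since 37 is not a perfect cube)

[ℚ(∛37)/ℚ] = 3


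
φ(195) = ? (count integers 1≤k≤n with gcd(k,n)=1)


Factor n: 195 = 3 × 5 × 13
φ(n) = n · ∏(1 - 1/p) over distinct primes p | n
φ(195) = 195 · (1 - 1/3) · (1 - 1/5) · (1 - 1/13) = 96

φ(195) = 96


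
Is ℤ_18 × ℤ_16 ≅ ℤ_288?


Comparing ℤ_18 × ℤ_16 and ℤ_288:
gcd(18,16) = 2 ≠ 1. Max element order in ℤ_18×ℤ_16 is lcm(18,16) = 144 < 288, so it has no element of order 288

No, ℤ_18 × ℤ_16 ≇ ℤ_288


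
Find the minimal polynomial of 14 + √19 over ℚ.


Let α = 14 + √19. Then α - 14 = √19, so (α - 14)² = 19, giving α² - 28α + 177 = 0. Degree 2 and α ∉ ℚ, so this is the minimal polynomial.

Minimal polynomial: x² - 28x + 177


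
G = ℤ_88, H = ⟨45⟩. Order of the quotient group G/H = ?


|⟨45⟩| = n / gcd(45, 88) = 88 / 1 = 88
H is normal (ℤ_88 is abelian).
|G/H| = |G| / |H| = 88 / 88 = 1

|G/H| = 1


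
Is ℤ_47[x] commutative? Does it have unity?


ℤ_47 is a field (n prime), so ℤ_47[x] is a commutative integral domain with unity
Commutative: Yes
Integral domain: Yes
Has unity: Yes

ℤ_47[x]: Commutative=Yes, Unity=Yes
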